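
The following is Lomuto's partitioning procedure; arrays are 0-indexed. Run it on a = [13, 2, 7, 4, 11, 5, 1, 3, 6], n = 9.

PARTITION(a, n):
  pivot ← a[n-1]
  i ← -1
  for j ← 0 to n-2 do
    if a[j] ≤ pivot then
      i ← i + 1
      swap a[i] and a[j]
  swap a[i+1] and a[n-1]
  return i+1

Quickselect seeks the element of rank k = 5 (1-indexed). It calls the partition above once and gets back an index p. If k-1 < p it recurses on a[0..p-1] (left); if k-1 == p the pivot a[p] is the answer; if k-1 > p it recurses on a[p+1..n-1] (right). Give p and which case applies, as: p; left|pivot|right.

pivot = a[8] = 6; i = -1
j=0: a[0]=13 > 6 → no swap
j=1: a[1]=2 ≤ 6 → i=0, swap a[0],a[1] → [2, 13, 7, 4, 11, 5, 1, 3, 6]
j=2: a[2]=7 > 6 → no swap
j=3: a[3]=4 ≤ 6 → i=1, swap a[1],a[3] → [2, 4, 7, 13, 11, 5, 1, 3, 6]
j=4: a[4]=11 > 6 → no swap
j=5: a[5]=5 ≤ 6 → i=2, swap a[2],a[5] → [2, 4, 5, 13, 11, 7, 1, 3, 6]
j=6: a[6]=1 ≤ 6 → i=3, swap a[3],a[6] → [2, 4, 5, 1, 11, 7, 13, 3, 6]
j=7: a[7]=3 ≤ 6 → i=4, swap a[4],a[7] → [2, 4, 5, 1, 3, 7, 13, 11, 6]
final swap a[5],a[8] → [2, 4, 5, 1, 3, 6, 13, 11, 7]; return 5
p = 5; k-1 = 4 < 5 ⇒ left

5; left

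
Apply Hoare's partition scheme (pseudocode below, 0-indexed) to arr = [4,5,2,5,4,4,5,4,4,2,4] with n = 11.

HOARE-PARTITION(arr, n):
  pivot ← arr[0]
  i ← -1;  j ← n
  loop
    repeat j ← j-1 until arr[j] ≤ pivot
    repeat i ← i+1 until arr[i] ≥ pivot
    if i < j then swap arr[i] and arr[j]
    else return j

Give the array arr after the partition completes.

pivot=4
j stops at 10 (4), i stops at 0 (4); swap ⇒ [4,5,2,5,4,4,5,4,4,2,4]
j stops at 9 (2), i stops at 1 (5); swap ⇒ [4,2,2,5,4,4,5,4,4,5,4]
j stops at 8 (4), i stops at 3 (5); swap ⇒ [4,2,2,4,4,4,5,4,5,5,4]
j stops at 7 (4), i stops at 4 (4); swap ⇒ [4,2,2,4,4,4,5,4,5,5,4]
j stops at 5, i stops at 5; i≥j ⇒ return 5. arr=[4,2,2,4,4,4,5,4,5,5,4]

[4,2,2,4,4,4,5,4,5,5,4]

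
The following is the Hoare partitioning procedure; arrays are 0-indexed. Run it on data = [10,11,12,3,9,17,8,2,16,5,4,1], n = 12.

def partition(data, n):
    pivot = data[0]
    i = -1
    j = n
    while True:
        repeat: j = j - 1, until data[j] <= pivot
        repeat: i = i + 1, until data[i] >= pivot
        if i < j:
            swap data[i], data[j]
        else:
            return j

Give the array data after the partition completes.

[1,4,5,3,9,2,8,17,16,12,11,10]

pivot = data[0] = 10; i = -1, j = 12
j→11 (data[11]=1≤10), i→0 (data[0]=10≥10); i<j, swap → [1,11,12,3,9,17,8,2,16,5,4,10]
j→10 (data[10]=4≤10), i→1 (data[1]=11≥10); i<j, swap → [1,4,12,3,9,17,8,2,16,5,11,10]
j→9 (data[9]=5≤10), i→2 (data[2]=12≥10); i<j, swap → [1,4,5,3,9,17,8,2,16,12,11,10]
j→7 (data[7]=2≤10), i→5 (data[5]=17≥10); i<j, swap → [1,4,5,3,9,2,8,17,16,12,11,10]
j→6, i→7; i≥j, return j=6. data = [1,4,5,3,9,2,8,17,16,12,11,10]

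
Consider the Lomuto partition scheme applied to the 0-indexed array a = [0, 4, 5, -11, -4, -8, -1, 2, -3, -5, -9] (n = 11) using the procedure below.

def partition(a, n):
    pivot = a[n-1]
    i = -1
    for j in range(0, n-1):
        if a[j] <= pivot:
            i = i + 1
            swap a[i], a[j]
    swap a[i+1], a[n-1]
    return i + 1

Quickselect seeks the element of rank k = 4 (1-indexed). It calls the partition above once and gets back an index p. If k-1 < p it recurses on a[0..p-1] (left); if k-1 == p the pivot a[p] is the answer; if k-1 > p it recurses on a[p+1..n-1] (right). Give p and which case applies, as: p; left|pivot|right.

1; right

pivot = a[10] = -9; i = -1
j=0: a[0]=0 > -9 → no swap
j=1: a[1]=4 > -9 → no swap
j=2: a[2]=5 > -9 → no swap
j=3: a[3]=-11 ≤ -9 → i=0, swap a[0],a[3] → [-11, 4, 5, 0, -4, -8, -1, 2, -3, -5, -9]
j=4: a[4]=-4 > -9 → no swap
j=5: a[5]=-8 > -9 → no swap
j=6: a[6]=-1 > -9 → no swap
j=7: a[7]=2 > -9 → no swap
j=8: a[8]=-3 > -9 → no swap
j=9: a[9]=-5 > -9 → no swap
final swap a[1],a[10] → [-11, -9, 5, 0, -4, -8, -1, 2, -3, -5, 4]; return 1
p = 1; k-1 = 3 > 1 ⇒ right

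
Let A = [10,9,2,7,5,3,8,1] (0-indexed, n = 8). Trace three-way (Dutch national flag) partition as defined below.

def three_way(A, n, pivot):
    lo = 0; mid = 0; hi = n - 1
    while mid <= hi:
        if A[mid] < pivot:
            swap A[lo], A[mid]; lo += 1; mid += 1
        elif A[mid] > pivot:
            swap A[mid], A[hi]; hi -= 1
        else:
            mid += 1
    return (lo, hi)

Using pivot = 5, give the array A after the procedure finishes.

[1,3,2,5,7,8,9,10]

lo=0 mid=0 hi=7
10>5: swap(0,7), hi=6 ⇒ [1,9,2,7,5,3,8,10]
1<5: swap(0,0), lo=1 mid=1 ⇒ [1,9,2,7,5,3,8,10]
9>5: swap(1,6), hi=5 ⇒ [1,8,2,7,5,3,9,10]
8>5: swap(1,5), hi=4 ⇒ [1,3,2,7,5,8,9,10]
3<5: swap(1,1), lo=2 mid=2 ⇒ [1,3,2,7,5,8,9,10]
2<5: swap(2,2), lo=3 mid=3 ⇒ [1,3,2,7,5,8,9,10]
7>5: swap(3,4), hi=3 ⇒ [1,3,2,5,7,8,9,10]
5=5: mid=4
done. lo=3 hi=3; A=[1,3,2,5,7,8,9,10]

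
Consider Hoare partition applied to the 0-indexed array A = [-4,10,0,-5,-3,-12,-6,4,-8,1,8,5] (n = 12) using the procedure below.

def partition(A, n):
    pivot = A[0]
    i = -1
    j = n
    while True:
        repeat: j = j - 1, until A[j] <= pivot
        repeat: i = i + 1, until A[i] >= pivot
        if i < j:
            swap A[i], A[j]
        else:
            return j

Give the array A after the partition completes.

[-8,-6,-12,-5,-3,0,10,4,-4,1,8,5]

pivot=-4
j stops at 8 (-8), i stops at 0 (-4); swap ⇒ [-8,10,0,-5,-3,-12,-6,4,-4,1,8,5]
j stops at 6 (-6), i stops at 1 (10); swap ⇒ [-8,-6,0,-5,-3,-12,10,4,-4,1,8,5]
j stops at 5 (-12), i stops at 2 (0); swap ⇒ [-8,-6,-12,-5,-3,0,10,4,-4,1,8,5]
j stops at 3, i stops at 4; i≥j ⇒ return 3. A=[-8,-6,-12,-5,-3,0,10,4,-4,1,8,5]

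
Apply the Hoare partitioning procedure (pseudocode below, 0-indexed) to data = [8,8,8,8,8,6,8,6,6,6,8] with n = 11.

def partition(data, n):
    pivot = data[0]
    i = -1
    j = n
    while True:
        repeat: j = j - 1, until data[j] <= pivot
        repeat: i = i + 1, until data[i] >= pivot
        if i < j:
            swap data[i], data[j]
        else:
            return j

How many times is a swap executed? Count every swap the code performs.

pivot=8
j stops at 10 (8), i stops at 0 (8); swap ⇒ [8,8,8,8,8,6,8,6,6,6,8]
j stops at 9 (6), i stops at 1 (8); swap ⇒ [8,6,8,8,8,6,8,6,6,8,8]
j stops at 8 (6), i stops at 2 (8); swap ⇒ [8,6,6,8,8,6,8,6,8,8,8]
j stops at 7 (6), i stops at 3 (8); swap ⇒ [8,6,6,6,8,6,8,8,8,8,8]
j stops at 6 (8), i stops at 4 (8); swap ⇒ [8,6,6,6,8,6,8,8,8,8,8]
j stops at 5, i stops at 6; i≥j ⇒ return 5. data=[8,6,6,6,8,6,8,8,8,8,8]

5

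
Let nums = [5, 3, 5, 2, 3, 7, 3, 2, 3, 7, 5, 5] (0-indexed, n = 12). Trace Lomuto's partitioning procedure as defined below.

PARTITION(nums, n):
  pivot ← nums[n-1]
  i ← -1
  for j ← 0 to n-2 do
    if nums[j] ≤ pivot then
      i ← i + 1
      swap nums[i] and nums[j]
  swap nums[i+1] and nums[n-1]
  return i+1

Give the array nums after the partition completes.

pivot = nums[11] = 5; i = -1
j=0: nums[0]=5 ≤ 5 → i=0, swap nums[0],nums[0] (no change) → [5, 3, 5, 2, 3, 7, 3, 2, 3, 7, 5, 5]
j=1: nums[1]=3 ≤ 5 → i=1, swap nums[1],nums[1] (no change) → [5, 3, 5, 2, 3, 7, 3, 2, 3, 7, 5, 5]
j=2: nums[2]=5 ≤ 5 → i=2, swap nums[2],nums[2] (no change) → [5, 3, 5, 2, 3, 7, 3, 2, 3, 7, 5, 5]
j=3: nums[3]=2 ≤ 5 → i=3, swap nums[3],nums[3] (no change) → [5, 3, 5, 2, 3, 7, 3, 2, 3, 7, 5, 5]
j=4: nums[4]=3 ≤ 5 → i=4, swap nums[4],nums[4] (no change) → [5, 3, 5, 2, 3, 7, 3, 2, 3, 7, 5, 5]
j=5: nums[5]=7 > 5 → no swap
j=6: nums[6]=3 ≤ 5 → i=5, swap nums[5],nums[6] → [5, 3, 5, 2, 3, 3, 7, 2, 3, 7, 5, 5]
j=7: nums[7]=2 ≤ 5 → i=6, swap nums[6],nums[7] → [5, 3, 5, 2, 3, 3, 2, 7, 3, 7, 5, 5]
j=8: nums[8]=3 ≤ 5 → i=7, swap nums[7],nums[8] → [5, 3, 5, 2, 3, 3, 2, 3, 7, 7, 5, 5]
j=9: nums[9]=7 > 5 → no swap
j=10: nums[10]=5 ≤ 5 → i=8, swap nums[8],nums[10] → [5, 3, 5, 2, 3, 3, 2, 3, 5, 7, 7, 5]
final swap nums[9],nums[11] → [5, 3, 5, 2, 3, 3, 2, 3, 5, 5, 7, 7]; return 9

[5, 3, 5, 2, 3, 3, 2, 3, 5, 5, 7, 7]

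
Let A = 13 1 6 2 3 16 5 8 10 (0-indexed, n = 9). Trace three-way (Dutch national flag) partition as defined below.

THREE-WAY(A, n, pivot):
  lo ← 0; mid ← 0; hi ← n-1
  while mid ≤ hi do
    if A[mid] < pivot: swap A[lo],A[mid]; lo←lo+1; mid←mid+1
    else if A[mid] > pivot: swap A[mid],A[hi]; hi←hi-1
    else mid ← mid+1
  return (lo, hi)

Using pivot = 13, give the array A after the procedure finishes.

1 6 2 3 10 5 8 13 16

lo=0 mid=0 hi=8
13=13: mid=1
1<13: swap(0,1), lo=1 mid=2 ⇒ 1 13 6 2 3 16 5 8 10
6<13: swap(1,2), lo=2 mid=3 ⇒ 1 6 13 2 3 16 5 8 10
2<13: swap(2,3), lo=3 mid=4 ⇒ 1 6 2 13 3 16 5 8 10
3<13: swap(3,4), lo=4 mid=5 ⇒ 1 6 2 3 13 16 5 8 10
16>13: swap(5,8), hi=7 ⇒ 1 6 2 3 13 10 5 8 16
10<13: swap(4,5), lo=5 mid=6 ⇒ 1 6 2 3 10 13 5 8 16
5<13: swap(5,6), lo=6 mid=7 ⇒ 1 6 2 3 10 5 13 8 16
8<13: swap(6,7), lo=7 mid=8 ⇒ 1 6 2 3 10 5 8 13 16
done. lo=7 hi=7; A=1 6 2 3 10 5 8 13 16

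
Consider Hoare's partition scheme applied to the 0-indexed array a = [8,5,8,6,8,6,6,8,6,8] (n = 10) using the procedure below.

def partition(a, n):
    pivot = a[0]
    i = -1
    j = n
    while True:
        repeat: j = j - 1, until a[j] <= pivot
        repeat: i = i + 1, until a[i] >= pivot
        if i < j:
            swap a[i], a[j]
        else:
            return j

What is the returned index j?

6

pivot = a[0] = 8; i = -1, j = 10
j→9 (a[9]=8≤8), i→0 (a[0]=8≥8); i<j, swap → [8,5,8,6,8,6,6,8,6,8]
j→8 (a[8]=6≤8), i→2 (a[2]=8≥8); i<j, swap → [8,5,6,6,8,6,6,8,8,8]
j→7 (a[7]=8≤8), i→4 (a[4]=8≥8); i<j, swap → [8,5,6,6,8,6,6,8,8,8]
j→6, i→7; i≥j, return j=6. a = [8,5,6,6,8,6,6,8,8,8]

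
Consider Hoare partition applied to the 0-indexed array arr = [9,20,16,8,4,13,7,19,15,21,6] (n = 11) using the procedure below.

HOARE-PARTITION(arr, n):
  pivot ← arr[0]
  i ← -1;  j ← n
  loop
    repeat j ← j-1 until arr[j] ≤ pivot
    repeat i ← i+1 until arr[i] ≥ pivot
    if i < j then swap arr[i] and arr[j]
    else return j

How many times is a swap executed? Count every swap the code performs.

pivot = arr[0] = 9; i = -1, j = 11
j→10 (arr[10]=6≤9), i→0 (arr[0]=9≥9); i<j, swap → [6,20,16,8,4,13,7,19,15,21,9]
j→6 (arr[6]=7≤9), i→1 (arr[1]=20≥9); i<j, swap → [6,7,16,8,4,13,20,19,15,21,9]
j→4 (arr[4]=4≤9), i→2 (arr[2]=16≥9); i<j, swap → [6,7,4,8,16,13,20,19,15,21,9]
j→3, i→4; i≥j, return j=3. arr = [6,7,4,8,16,13,20,19,15,21,9]

3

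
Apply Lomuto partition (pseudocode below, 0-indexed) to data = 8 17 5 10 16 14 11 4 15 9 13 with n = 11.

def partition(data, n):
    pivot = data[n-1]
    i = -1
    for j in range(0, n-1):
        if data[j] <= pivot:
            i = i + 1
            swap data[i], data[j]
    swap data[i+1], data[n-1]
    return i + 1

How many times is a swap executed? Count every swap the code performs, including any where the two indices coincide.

pivot = data[10] = 13; i = -1
j=0: data[0]=8 ≤ 13 → i=0, swap data[0],data[0] (no change) → 8 17 5 10 16 14 11 4 15 9 13
j=1: data[1]=17 > 13 → no swap
j=2: data[2]=5 ≤ 13 → i=1, swap data[1],data[2] → 8 5 17 10 16 14 11 4 15 9 13
j=3: data[3]=10 ≤ 13 → i=2, swap data[2],data[3] → 8 5 10 17 16 14 11 4 15 9 13
j=4: data[4]=16 > 13 → no swap
j=5: data[5]=14 > 13 → no swap
j=6: data[6]=11 ≤ 13 → i=3, swap data[3],data[6] → 8 5 10 11 16 14 17 4 15 9 13
j=7: data[7]=4 ≤ 13 → i=4, swap data[4],data[7] → 8 5 10 11 4 14 17 16 15 9 13
j=8: data[8]=15 > 13 → no swap
j=9: data[9]=9 ≤ 13 → i=5, swap data[5],data[9] → 8 5 10 11 4 9 17 16 15 14 13
final swap data[6],data[10] → 8 5 10 11 4 9 13 16 15 14 17; return 6

7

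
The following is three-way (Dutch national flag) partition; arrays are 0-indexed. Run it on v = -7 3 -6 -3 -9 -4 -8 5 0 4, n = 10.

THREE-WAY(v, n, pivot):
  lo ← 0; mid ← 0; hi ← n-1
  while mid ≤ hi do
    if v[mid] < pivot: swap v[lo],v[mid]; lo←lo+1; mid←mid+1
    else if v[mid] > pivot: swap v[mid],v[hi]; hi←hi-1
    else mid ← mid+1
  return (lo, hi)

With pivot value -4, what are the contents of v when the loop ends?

pivot = -4; lo=0, mid=0, hi=9
v[mid]=-7<-4: swap v[0],v[0]; lo=1,mid=1 → -7 3 -6 -3 -9 -4 -8 5 0 4
v[mid]=3>-4: swap v[1],v[9]; hi=8 → -7 4 -6 -3 -9 -4 -8 5 0 3
v[mid]=4>-4: swap v[1],v[8]; hi=7 → -7 0 -6 -3 -9 -4 -8 5 4 3
v[mid]=0>-4: swap v[1],v[7]; hi=6 → -7 5 -6 -3 -9 -4 -8 0 4 3
v[mid]=5>-4: swap v[1],v[6]; hi=5 → -7 -8 -6 -3 -9 -4 5 0 4 3
v[mid]=-8<-4: swap v[1],v[1]; lo=2,mid=2 → -7 -8 -6 -3 -9 -4 5 0 4 3
v[mid]=-6<-4: swap v[2],v[2]; lo=3,mid=3 → -7 -8 -6 -3 -9 -4 5 0 4 3
v[mid]=-3>-4: swap v[3],v[5]; hi=4 → -7 -8 -6 -4 -9 -3 5 0 4 3
v[mid]=-4=-4: mid=4
v[mid]=-9<-4: swap v[3],v[4]; lo=4,mid=5 → -7 -8 -6 -9 -4 -3 5 0 4 3
end: lo=4, hi=4; v = -7 -8 -6 -9 -4 -3 5 0 4 3

-7 -8 -6 -9 -4 -3 5 0 4 3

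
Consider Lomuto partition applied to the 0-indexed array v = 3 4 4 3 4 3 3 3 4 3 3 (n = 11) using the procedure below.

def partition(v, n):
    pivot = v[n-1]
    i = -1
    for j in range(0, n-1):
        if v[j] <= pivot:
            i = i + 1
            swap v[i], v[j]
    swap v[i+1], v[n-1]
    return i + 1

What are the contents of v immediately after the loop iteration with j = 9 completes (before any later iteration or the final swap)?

pivot = v[10] = 3; i = -1
j=0: v[0]=3 ≤ 3 → i=0, swap v[0],v[0] (no change) → 3 4 4 3 4 3 3 3 4 3 3
j=1: v[1]=4 > 3 → no swap
j=2: v[2]=4 > 3 → no swap
j=3: v[3]=3 ≤ 3 → i=1, swap v[1],v[3] → 3 3 4 4 4 3 3 3 4 3 3
j=4: v[4]=4 > 3 → no swap
j=5: v[5]=3 ≤ 3 → i=2, swap v[2],v[5] → 3 3 3 4 4 4 3 3 4 3 3
j=6: v[6]=3 ≤ 3 → i=3, swap v[3],v[6] → 3 3 3 3 4 4 4 3 4 3 3
j=7: v[7]=3 ≤ 3 → i=4, swap v[4],v[7] → 3 3 3 3 3 4 4 4 4 3 3
j=8: v[8]=4 > 3 → no swap
j=9: v[9]=3 ≤ 3 → i=5, swap v[5],v[9] → 3 3 3 3 3 3 4 4 4 4 3
(after j=9) v = 3 3 3 3 3 3 4 4 4 4 3

3 3 3 3 3 3 4 4 4 4 3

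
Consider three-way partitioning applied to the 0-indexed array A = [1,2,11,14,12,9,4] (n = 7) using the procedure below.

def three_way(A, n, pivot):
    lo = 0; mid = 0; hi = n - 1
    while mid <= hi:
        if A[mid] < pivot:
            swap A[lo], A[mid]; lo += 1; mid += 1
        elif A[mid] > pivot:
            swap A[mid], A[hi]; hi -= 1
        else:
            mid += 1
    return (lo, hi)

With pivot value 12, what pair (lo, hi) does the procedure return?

lo=0 mid=0 hi=6
1<12: swap(0,0), lo=1 mid=1 ⇒ [1,2,11,14,12,9,4]
2<12: swap(1,1), lo=2 mid=2 ⇒ [1,2,11,14,12,9,4]
11<12: swap(2,2), lo=3 mid=3 ⇒ [1,2,11,14,12,9,4]
14>12: swap(3,6), hi=5 ⇒ [1,2,11,4,12,9,14]
4<12: swap(3,3), lo=4 mid=4 ⇒ [1,2,11,4,12,9,14]
12=12: mid=5
9<12: swap(4,5), lo=5 mid=6 ⇒ [1,2,11,4,9,12,14]
done. lo=5 hi=5; A=[1,2,11,4,9,12,14]

(5, 5)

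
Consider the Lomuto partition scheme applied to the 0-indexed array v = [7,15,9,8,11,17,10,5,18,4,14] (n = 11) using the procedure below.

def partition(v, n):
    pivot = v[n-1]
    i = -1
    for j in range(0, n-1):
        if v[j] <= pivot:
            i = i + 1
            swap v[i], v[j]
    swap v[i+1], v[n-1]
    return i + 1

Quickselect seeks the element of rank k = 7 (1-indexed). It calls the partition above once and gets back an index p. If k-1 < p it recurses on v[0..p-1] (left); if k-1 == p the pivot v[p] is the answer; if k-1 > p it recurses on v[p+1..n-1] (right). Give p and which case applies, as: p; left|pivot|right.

7; left

pivot = v[10] = 14; i = -1
j=0: v[0]=7 ≤ 14 → i=0, swap v[0],v[0] (no change) → [7,15,9,8,11,17,10,5,18,4,14]
j=1: v[1]=15 > 14 → no swap
j=2: v[2]=9 ≤ 14 → i=1, swap v[1],v[2] → [7,9,15,8,11,17,10,5,18,4,14]
j=3: v[3]=8 ≤ 14 → i=2, swap v[2],v[3] → [7,9,8,15,11,17,10,5,18,4,14]
j=4: v[4]=11 ≤ 14 → i=3, swap v[3],v[4] → [7,9,8,11,15,17,10,5,18,4,14]
j=5: v[5]=17 > 14 → no swap
j=6: v[6]=10 ≤ 14 → i=4, swap v[4],v[6] → [7,9,8,11,10,17,15,5,18,4,14]
j=7: v[7]=5 ≤ 14 → i=5, swap v[5],v[7] → [7,9,8,11,10,5,15,17,18,4,14]
j=8: v[8]=18 > 14 → no swap
j=9: v[9]=4 ≤ 14 → i=6, swap v[6],v[9] → [7,9,8,11,10,5,4,17,18,15,14]
final swap v[7],v[10] → [7,9,8,11,10,5,4,14,18,15,17]; return 7
p = 7; k-1 = 6 < 7 ⇒ left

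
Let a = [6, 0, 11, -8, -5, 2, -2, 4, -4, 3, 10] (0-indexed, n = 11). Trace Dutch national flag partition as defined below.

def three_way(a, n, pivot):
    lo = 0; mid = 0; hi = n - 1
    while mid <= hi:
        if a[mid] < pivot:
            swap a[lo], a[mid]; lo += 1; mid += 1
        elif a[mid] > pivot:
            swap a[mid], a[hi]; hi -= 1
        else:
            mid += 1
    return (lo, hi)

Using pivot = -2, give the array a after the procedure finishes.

pivot = -2; lo=0, mid=0, hi=10
a[mid]=6>-2: swap a[0],a[10]; hi=9 → [10, 0, 11, -8, -5, 2, -2, 4, -4, 3, 6]
a[mid]=10>-2: swap a[0],a[9]; hi=8 → [3, 0, 11, -8, -5, 2, -2, 4, -4, 10, 6]
a[mid]=3>-2: swap a[0],a[8]; hi=7 → [-4, 0, 11, -8, -5, 2, -2, 4, 3, 10, 6]
a[mid]=-4<-2: swap a[0],a[0]; lo=1,mid=1 → [-4, 0, 11, -8, -5, 2, -2, 4, 3, 10, 6]
a[mid]=0>-2: swap a[1],a[7]; hi=6 → [-4, 4, 11, -8, -5, 2, -2, 0, 3, 10, 6]
a[mid]=4>-2: swap a[1],a[6]; hi=5 → [-4, -2, 11, -8, -5, 2, 4, 0, 3, 10, 6]
a[mid]=-2=-2: mid=2
a[mid]=11>-2: swap a[2],a[5]; hi=4 → [-4, -2, 2, -8, -5, 11, 4, 0, 3, 10, 6]
a[mid]=2>-2: swap a[2],a[4]; hi=3 → [-4, -2, -5, -8, 2, 11, 4, 0, 3, 10, 6]
a[mid]=-5<-2: swap a[1],a[2]; lo=2,mid=3 → [-4, -5, -2, -8, 2, 11, 4, 0, 3, 10, 6]
a[mid]=-8<-2: swap a[2],a[3]; lo=3,mid=4 → [-4, -5, -8, -2, 2, 11, 4, 0, 3, 10, 6]
end: lo=3, hi=3; a = [-4, -5, -8, -2, 2, 11, 4, 0, 3, 10, 6]

[-4, -5, -8, -2, 2, 11, 4, 0, 3, 10, 6]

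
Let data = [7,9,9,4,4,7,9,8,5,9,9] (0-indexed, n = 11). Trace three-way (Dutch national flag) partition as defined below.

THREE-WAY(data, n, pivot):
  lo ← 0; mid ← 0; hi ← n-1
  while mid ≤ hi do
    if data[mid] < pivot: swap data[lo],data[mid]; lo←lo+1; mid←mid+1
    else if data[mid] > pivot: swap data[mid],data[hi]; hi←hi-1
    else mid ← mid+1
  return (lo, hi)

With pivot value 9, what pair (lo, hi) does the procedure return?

pivot = 9; lo=0, mid=0, hi=10
data[mid]=7<9: swap data[0],data[0]; lo=1,mid=1 → [7,9,9,4,4,7,9,8,5,9,9]
data[mid]=9=9: mid=2
data[mid]=9=9: mid=3
data[mid]=4<9: swap data[1],data[3]; lo=2,mid=4 → [7,4,9,9,4,7,9,8,5,9,9]
data[mid]=4<9: swap data[2],data[4]; lo=3,mid=5 → [7,4,4,9,9,7,9,8,5,9,9]
data[mid]=7<9: swap data[3],data[5]; lo=4,mid=6 → [7,4,4,7,9,9,9,8,5,9,9]
data[mid]=9=9: mid=7
data[mid]=8<9: swap data[4],data[7]; lo=5,mid=8 → [7,4,4,7,8,9,9,9,5,9,9]
data[mid]=5<9: swap data[5],data[8]; lo=6,mid=9 → [7,4,4,7,8,5,9,9,9,9,9]
data[mid]=9=9: mid=10
data[mid]=9=9: mid=11
end: lo=6, hi=10; data = [7,4,4,7,8,5,9,9,9,9,9]

(6, 10)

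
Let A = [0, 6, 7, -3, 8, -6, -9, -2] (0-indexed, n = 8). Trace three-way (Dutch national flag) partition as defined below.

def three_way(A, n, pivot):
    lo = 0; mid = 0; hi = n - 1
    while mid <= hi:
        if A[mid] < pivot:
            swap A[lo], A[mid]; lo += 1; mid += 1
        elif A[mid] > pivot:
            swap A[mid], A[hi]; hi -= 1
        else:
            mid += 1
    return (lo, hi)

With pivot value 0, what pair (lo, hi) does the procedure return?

(4, 4)

pivot = 0; lo=0, mid=0, hi=7
A[mid]=0=0: mid=1
A[mid]=6>0: swap A[1],A[7]; hi=6 → [0, -2, 7, -3, 8, -6, -9, 6]
A[mid]=-2<0: swap A[0],A[1]; lo=1,mid=2 → [-2, 0, 7, -3, 8, -6, -9, 6]
A[mid]=7>0: swap A[2],A[6]; hi=5 → [-2, 0, -9, -3, 8, -6, 7, 6]
A[mid]=-9<0: swap A[1],A[2]; lo=2,mid=3 → [-2, -9, 0, -3, 8, -6, 7, 6]
A[mid]=-3<0: swap A[2],A[3]; lo=3,mid=4 → [-2, -9, -3, 0, 8, -6, 7, 6]
A[mid]=8>0: swap A[4],A[5]; hi=4 → [-2, -9, -3, 0, -6, 8, 7, 6]
A[mid]=-6<0: swap A[3],A[4]; lo=4,mid=5 → [-2, -9, -3, -6, 0, 8, 7, 6]
end: lo=4, hi=4; A = [-2, -9, -3, -6, 0, 8, 7, 6]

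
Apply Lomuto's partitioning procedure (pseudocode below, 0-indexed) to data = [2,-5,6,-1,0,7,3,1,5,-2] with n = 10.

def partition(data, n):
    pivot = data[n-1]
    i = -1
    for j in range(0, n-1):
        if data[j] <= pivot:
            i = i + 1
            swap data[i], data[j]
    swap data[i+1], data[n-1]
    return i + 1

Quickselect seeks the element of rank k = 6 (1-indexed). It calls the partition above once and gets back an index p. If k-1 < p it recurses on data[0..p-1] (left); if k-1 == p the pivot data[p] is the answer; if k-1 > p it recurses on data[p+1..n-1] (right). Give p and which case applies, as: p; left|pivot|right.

1; right

pivot=-2, i=-1
j=0: 2>-2, skip
j=1: -5≤-2, i=0, swap(0,1) ⇒ [-5,2,6,-1,0,7,3,1,5,-2]
j=2: 6>-2, skip
j=3: -1>-2, skip
j=4: 0>-2, skip
j=5: 7>-2, skip
j=6: 3>-2, skip
j=7: 1>-2, skip
j=8: 5>-2, skip
swap(1,9) ⇒ [-5,-2,6,-1,0,7,3,1,5,2]; return 1
p = 1; k-1 = 5 > 1 ⇒ right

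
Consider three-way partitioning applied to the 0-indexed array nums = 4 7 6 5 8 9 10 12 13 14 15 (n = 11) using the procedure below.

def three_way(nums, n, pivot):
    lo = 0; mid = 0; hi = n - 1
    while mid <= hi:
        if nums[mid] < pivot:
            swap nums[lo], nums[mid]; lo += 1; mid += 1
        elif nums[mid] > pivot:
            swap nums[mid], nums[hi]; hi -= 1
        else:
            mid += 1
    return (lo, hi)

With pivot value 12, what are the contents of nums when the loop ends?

pivot = 12; lo=0, mid=0, hi=10
nums[mid]=4<12: swap nums[0],nums[0]; lo=1,mid=1 → 4 7 6 5 8 9 10 12 13 14 15
nums[mid]=7<12: swap nums[1],nums[1]; lo=2,mid=2 → 4 7 6 5 8 9 10 12 13 14 15
nums[mid]=6<12: swap nums[2],nums[2]; lo=3,mid=3 → 4 7 6 5 8 9 10 12 13 14 15
nums[mid]=5<12: swap nums[3],nums[3]; lo=4,mid=4 → 4 7 6 5 8 9 10 12 13 14 15
nums[mid]=8<12: swap nums[4],nums[4]; lo=5,mid=5 → 4 7 6 5 8 9 10 12 13 14 15
nums[mid]=9<12: swap nums[5],nums[5]; lo=6,mid=6 → 4 7 6 5 8 9 10 12 13 14 15
nums[mid]=10<12: swap nums[6],nums[6]; lo=7,mid=7 → 4 7 6 5 8 9 10 12 13 14 15
nums[mid]=12=12: mid=8
nums[mid]=13>12: swap nums[8],nums[10]; hi=9 → 4 7 6 5 8 9 10 12 15 14 13
nums[mid]=15>12: swap nums[8],nums[9]; hi=8 → 4 7 6 5 8 9 10 12 14 15 13
nums[mid]=14>12: swap nums[8],nums[8]; hi=7 → 4 7 6 5 8 9 10 12 14 15 13
end: lo=7, hi=7; nums = 4 7 6 5 8 9 10 12 14 15 13

4 7 6 5 8 9 10 12 14 15 13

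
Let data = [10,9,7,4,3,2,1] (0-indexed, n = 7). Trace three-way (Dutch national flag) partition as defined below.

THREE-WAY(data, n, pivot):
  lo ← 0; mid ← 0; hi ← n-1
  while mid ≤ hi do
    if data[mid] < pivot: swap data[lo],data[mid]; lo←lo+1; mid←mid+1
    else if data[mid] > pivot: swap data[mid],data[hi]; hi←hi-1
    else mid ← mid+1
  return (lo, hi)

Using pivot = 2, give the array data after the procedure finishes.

pivot = 2; lo=0, mid=0, hi=6
data[mid]=10>2: swap data[0],data[6]; hi=5 → [1,9,7,4,3,2,10]
data[mid]=1<2: swap data[0],data[0]; lo=1,mid=1 → [1,9,7,4,3,2,10]
data[mid]=9>2: swap data[1],data[5]; hi=4 → [1,2,7,4,3,9,10]
data[mid]=2=2: mid=2
data[mid]=7>2: swap data[2],data[4]; hi=3 → [1,2,3,4,7,9,10]
data[mid]=3>2: swap data[2],data[3]; hi=2 → [1,2,4,3,7,9,10]
data[mid]=4>2: swap data[2],data[2]; hi=1 → [1,2,4,3,7,9,10]
end: lo=1, hi=1; data = [1,2,4,3,7,9,10]

[1,2,4,3,7,9,10]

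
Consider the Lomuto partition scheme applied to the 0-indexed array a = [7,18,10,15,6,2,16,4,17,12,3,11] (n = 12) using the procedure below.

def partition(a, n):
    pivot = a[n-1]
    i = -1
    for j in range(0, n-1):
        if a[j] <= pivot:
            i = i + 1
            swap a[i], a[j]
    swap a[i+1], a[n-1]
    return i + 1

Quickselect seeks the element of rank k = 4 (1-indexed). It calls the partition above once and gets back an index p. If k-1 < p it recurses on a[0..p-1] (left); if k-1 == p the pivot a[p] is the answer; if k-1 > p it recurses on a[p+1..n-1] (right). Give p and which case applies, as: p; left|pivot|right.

6; left

pivot=11, i=-1
j=0: 7≤11, i=0, swap(0,0) ⇒ [7,18,10,15,6,2,16,4,17,12,3,11]
j=1: 18>11, skip
j=2: 10≤11, i=1, swap(1,2) ⇒ [7,10,18,15,6,2,16,4,17,12,3,11]
j=3: 15>11, skip
j=4: 6≤11, i=2, swap(2,4) ⇒ [7,10,6,15,18,2,16,4,17,12,3,11]
j=5: 2≤11, i=3, swap(3,5) ⇒ [7,10,6,2,18,15,16,4,17,12,3,11]
j=6: 16>11, skip
j=7: 4≤11, i=4, swap(4,7) ⇒ [7,10,6,2,4,15,16,18,17,12,3,11]
j=8: 17>11, skip
j=9: 12>11, skip
j=10: 3≤11, i=5, swap(5,10) ⇒ [7,10,6,2,4,3,16,18,17,12,15,11]
swap(6,11) ⇒ [7,10,6,2,4,3,11,18,17,12,15,16]; return 6
p = 6; k-1 = 3 < 6 ⇒ left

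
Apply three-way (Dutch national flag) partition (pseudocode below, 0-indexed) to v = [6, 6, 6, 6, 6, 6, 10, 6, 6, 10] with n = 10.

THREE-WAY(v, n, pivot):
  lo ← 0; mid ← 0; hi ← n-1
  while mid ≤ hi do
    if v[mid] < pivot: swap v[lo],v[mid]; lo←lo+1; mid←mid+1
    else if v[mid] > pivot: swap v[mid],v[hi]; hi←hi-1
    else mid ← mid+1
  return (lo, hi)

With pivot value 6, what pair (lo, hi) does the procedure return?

(0, 7)

pivot = 6; lo=0, mid=0, hi=9
v[mid]=6=6: mid=1
v[mid]=6=6: mid=2
v[mid]=6=6: mid=3
v[mid]=6=6: mid=4
v[mid]=6=6: mid=5
v[mid]=6=6: mid=6
v[mid]=10>6: swap v[6],v[9]; hi=8 → [6, 6, 6, 6, 6, 6, 10, 6, 6, 10]
v[mid]=10>6: swap v[6],v[8]; hi=7 → [6, 6, 6, 6, 6, 6, 6, 6, 10, 10]
v[mid]=6=6: mid=7
v[mid]=6=6: mid=8
end: lo=0, hi=7; v = [6, 6, 6, 6, 6, 6, 6, 6, 10, 10]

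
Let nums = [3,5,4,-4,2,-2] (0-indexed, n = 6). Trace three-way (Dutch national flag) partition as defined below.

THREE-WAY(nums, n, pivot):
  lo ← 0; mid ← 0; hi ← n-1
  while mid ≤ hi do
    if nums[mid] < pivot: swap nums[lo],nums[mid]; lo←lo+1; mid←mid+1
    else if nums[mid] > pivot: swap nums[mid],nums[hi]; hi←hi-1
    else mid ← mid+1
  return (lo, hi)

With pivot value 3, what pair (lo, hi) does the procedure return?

(3, 3)

lo=0 mid=0 hi=5
3=3: mid=1
5>3: swap(1,5), hi=4 ⇒ [3,-2,4,-4,2,5]
-2<3: swap(0,1), lo=1 mid=2 ⇒ [-2,3,4,-4,2,5]
4>3: swap(2,4), hi=3 ⇒ [-2,3,2,-4,4,5]
2<3: swap(1,2), lo=2 mid=3 ⇒ [-2,2,3,-4,4,5]
-4<3: swap(2,3), lo=3 mid=4 ⇒ [-2,2,-4,3,4,5]
done. lo=3 hi=3; nums=[-2,2,-4,3,4,5]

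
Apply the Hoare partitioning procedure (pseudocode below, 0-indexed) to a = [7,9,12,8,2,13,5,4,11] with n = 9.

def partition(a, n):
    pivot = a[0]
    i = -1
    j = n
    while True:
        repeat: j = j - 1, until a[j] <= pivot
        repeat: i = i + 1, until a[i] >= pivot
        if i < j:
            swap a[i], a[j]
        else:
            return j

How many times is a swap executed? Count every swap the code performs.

pivot=7
j stops at 7 (4), i stops at 0 (7); swap ⇒ [4,9,12,8,2,13,5,7,11]
j stops at 6 (5), i stops at 1 (9); swap ⇒ [4,5,12,8,2,13,9,7,11]
j stops at 4 (2), i stops at 2 (12); swap ⇒ [4,5,2,8,12,13,9,7,11]
j stops at 2, i stops at 3; i≥j ⇒ return 2. a=[4,5,2,8,12,13,9,7,11]

3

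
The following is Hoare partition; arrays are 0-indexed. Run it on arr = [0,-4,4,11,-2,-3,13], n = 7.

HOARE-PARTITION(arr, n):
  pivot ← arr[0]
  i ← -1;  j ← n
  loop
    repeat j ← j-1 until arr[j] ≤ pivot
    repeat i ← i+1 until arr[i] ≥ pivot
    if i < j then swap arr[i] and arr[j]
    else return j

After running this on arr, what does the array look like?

pivot=0
j stops at 5 (-3), i stops at 0 (0); swap ⇒ [-3,-4,4,11,-2,0,13]
j stops at 4 (-2), i stops at 2 (4); swap ⇒ [-3,-4,-2,11,4,0,13]
j stops at 2, i stops at 3; i≥j ⇒ return 2. arr=[-3,-4,-2,11,4,0,13]

[-3,-4,-2,11,4,0,13]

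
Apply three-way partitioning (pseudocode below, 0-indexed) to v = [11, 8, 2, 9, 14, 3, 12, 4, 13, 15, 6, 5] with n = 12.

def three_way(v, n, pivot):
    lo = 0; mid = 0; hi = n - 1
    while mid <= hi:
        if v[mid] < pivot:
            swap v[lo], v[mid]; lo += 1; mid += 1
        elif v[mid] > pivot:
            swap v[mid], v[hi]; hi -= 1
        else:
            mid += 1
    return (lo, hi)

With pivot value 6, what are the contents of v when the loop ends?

[5, 2, 4, 3, 6, 12, 14, 13, 15, 9, 8, 11]

lo=0 mid=0 hi=11
11>6: swap(0,11), hi=10 ⇒ [5, 8, 2, 9, 14, 3, 12, 4, 13, 15, 6, 11]
5<6: swap(0,0), lo=1 mid=1 ⇒ [5, 8, 2, 9, 14, 3, 12, 4, 13, 15, 6, 11]
8>6: swap(1,10), hi=9 ⇒ [5, 6, 2, 9, 14, 3, 12, 4, 13, 15, 8, 11]
6=6: mid=2
2<6: swap(1,2), lo=2 mid=3 ⇒ [5, 2, 6, 9, 14, 3, 12, 4, 13, 15, 8, 11]
9>6: swap(3,9), hi=8 ⇒ [5, 2, 6, 15, 14, 3, 12, 4, 13, 9, 8, 11]
15>6: swap(3,8), hi=7 ⇒ [5, 2, 6, 13, 14, 3, 12, 4, 15, 9, 8, 11]
13>6: swap(3,7), hi=6 ⇒ [5, 2, 6, 4, 14, 3, 12, 13, 15, 9, 8, 11]
4<6: swap(2,3), lo=3 mid=4 ⇒ [5, 2, 4, 6, 14, 3, 12, 13, 15, 9, 8, 11]
14>6: swap(4,6), hi=5 ⇒ [5, 2, 4, 6, 12, 3, 14, 13, 15, 9, 8, 11]
12>6: swap(4,5), hi=4 ⇒ [5, 2, 4, 6, 3, 12, 14, 13, 15, 9, 8, 11]
3<6: swap(3,4), lo=4 mid=5 ⇒ [5, 2, 4, 3, 6, 12, 14, 13, 15, 9, 8, 11]
done. lo=4 hi=4; v=[5, 2, 4, 3, 6, 12, 14, 13, 15, 9, 8, 11]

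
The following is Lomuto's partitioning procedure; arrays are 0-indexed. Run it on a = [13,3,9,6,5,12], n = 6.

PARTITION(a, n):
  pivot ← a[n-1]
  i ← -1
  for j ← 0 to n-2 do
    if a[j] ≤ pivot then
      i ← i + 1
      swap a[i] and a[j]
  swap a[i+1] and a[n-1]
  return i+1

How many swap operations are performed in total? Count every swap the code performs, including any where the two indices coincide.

pivot = a[5] = 12; i = -1
j=0: a[0]=13 > 12 → no swap
j=1: a[1]=3 ≤ 12 → i=0, swap a[0],a[1] → [3,13,9,6,5,12]
j=2: a[2]=9 ≤ 12 → i=1, swap a[1],a[2] → [3,9,13,6,5,12]
j=3: a[3]=6 ≤ 12 → i=2, swap a[2],a[3] → [3,9,6,13,5,12]
j=4: a[4]=5 ≤ 12 → i=3, swap a[3],a[4] → [3,9,6,5,13,12]
final swap a[4],a[5] → [3,9,6,5,12,13]; return 4

5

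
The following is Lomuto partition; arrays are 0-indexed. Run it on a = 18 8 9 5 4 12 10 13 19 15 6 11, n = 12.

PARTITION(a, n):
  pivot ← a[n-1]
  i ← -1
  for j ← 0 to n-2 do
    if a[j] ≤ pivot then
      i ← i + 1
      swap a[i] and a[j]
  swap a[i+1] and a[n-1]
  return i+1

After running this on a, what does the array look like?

pivot=11, i=-1
j=0: 18>11, skip
j=1: 8≤11, i=0, swap(0,1) ⇒ 8 18 9 5 4 12 10 13 19 15 6 11
j=2: 9≤11, i=1, swap(1,2) ⇒ 8 9 18 5 4 12 10 13 19 15 6 11
j=3: 5≤11, i=2, swap(2,3) ⇒ 8 9 5 18 4 12 10 13 19 15 6 11
j=4: 4≤11, i=3, swap(3,4) ⇒ 8 9 5 4 18 12 10 13 19 15 6 11
j=5: 12>11, skip
j=6: 10≤11, i=4, swap(4,6) ⇒ 8 9 5 4 10 12 18 13 19 15 6 11
j=7: 13>11, skip
j=8: 19>11, skip
j=9: 15>11, skip
j=10: 6≤11, i=5, swap(5,10) ⇒ 8 9 5 4 10 6 18 13 19 15 12 11
swap(6,11) ⇒ 8 9 5 4 10 6 11 13 19 15 12 18; return 6

8 9 5 4 10 6 11 13 19 15 12 18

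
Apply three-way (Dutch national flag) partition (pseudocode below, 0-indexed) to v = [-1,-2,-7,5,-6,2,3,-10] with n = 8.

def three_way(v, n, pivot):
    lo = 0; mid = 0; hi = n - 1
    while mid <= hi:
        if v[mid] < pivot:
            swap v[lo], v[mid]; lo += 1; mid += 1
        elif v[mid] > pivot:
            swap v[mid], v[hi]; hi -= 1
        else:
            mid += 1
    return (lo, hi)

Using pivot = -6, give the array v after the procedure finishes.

[-10,-7,-6,5,2,3,-2,-1]

lo=0 mid=0 hi=7
-1>-6: swap(0,7), hi=6 ⇒ [-10,-2,-7,5,-6,2,3,-1]
-10<-6: swap(0,0), lo=1 mid=1 ⇒ [-10,-2,-7,5,-6,2,3,-1]
-2>-6: swap(1,6), hi=5 ⇒ [-10,3,-7,5,-6,2,-2,-1]
3>-6: swap(1,5), hi=4 ⇒ [-10,2,-7,5,-6,3,-2,-1]
2>-6: swap(1,4), hi=3 ⇒ [-10,-6,-7,5,2,3,-2,-1]
-6=-6: mid=2
-7<-6: swap(1,2), lo=2 mid=3 ⇒ [-10,-7,-6,5,2,3,-2,-1]
5>-6: swap(3,3), hi=2 ⇒ [-10,-7,-6,5,2,3,-2,-1]
done. lo=2 hi=2; v=[-10,-7,-6,5,2,3,-2,-1]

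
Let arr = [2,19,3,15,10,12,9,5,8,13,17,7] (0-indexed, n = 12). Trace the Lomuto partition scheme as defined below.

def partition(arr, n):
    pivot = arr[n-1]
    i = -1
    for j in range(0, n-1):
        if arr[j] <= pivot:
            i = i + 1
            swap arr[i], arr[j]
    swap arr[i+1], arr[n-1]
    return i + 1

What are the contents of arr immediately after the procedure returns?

[2,3,5,7,10,12,9,19,8,13,17,15]

pivot = arr[11] = 7; i = -1
j=0: arr[0]=2 ≤ 7 → i=0, swap arr[0],arr[0] (no change) → [2,19,3,15,10,12,9,5,8,13,17,7]
j=1: arr[1]=19 > 7 → no swap
j=2: arr[2]=3 ≤ 7 → i=1, swap arr[1],arr[2] → [2,3,19,15,10,12,9,5,8,13,17,7]
j=3: arr[3]=15 > 7 → no swap
j=4: arr[4]=10 > 7 → no swap
j=5: arr[5]=12 > 7 → no swap
j=6: arr[6]=9 > 7 → no swap
j=7: arr[7]=5 ≤ 7 → i=2, swap arr[2],arr[7] → [2,3,5,15,10,12,9,19,8,13,17,7]
j=8: arr[8]=8 > 7 → no swap
j=9: arr[9]=13 > 7 → no swap
j=10: arr[10]=17 > 7 → no swap
final swap arr[3],arr[11] → [2,3,5,7,10,12,9,19,8,13,17,15]; return 3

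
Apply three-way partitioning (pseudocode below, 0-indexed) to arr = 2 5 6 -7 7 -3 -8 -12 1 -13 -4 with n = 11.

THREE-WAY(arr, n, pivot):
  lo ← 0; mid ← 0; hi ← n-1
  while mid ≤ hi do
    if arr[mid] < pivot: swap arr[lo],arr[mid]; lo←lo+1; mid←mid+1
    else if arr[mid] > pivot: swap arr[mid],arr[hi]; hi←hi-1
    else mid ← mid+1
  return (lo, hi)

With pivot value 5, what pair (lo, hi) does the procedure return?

lo=0 mid=0 hi=10
2<5: swap(0,0), lo=1 mid=1 ⇒ 2 5 6 -7 7 -3 -8 -12 1 -13 -4
5=5: mid=2
6>5: swap(2,10), hi=9 ⇒ 2 5 -4 -7 7 -3 -8 -12 1 -13 6
-4<5: swap(1,2), lo=2 mid=3 ⇒ 2 -4 5 -7 7 -3 -8 -12 1 -13 6
-7<5: swap(2,3), lo=3 mid=4 ⇒ 2 -4 -7 5 7 -3 -8 -12 1 -13 6
7>5: swap(4,9), hi=8 ⇒ 2 -4 -7 5 -13 -3 -8 -12 1 7 6
-13<5: swap(3,4), lo=4 mid=5 ⇒ 2 -4 -7 -13 5 -3 -8 -12 1 7 6
-3<5: swap(4,5), lo=5 mid=6 ⇒ 2 -4 -7 -13 -3 5 -8 -12 1 7 6
-8<5: swap(5,6), lo=6 mid=7 ⇒ 2 -4 -7 -13 -3 -8 5 -12 1 7 6
-12<5: swap(6,7), lo=7 mid=8 ⇒ 2 -4 -7 -13 -3 -8 -12 5 1 7 6
1<5: swap(7,8), lo=8 mid=9 ⇒ 2 -4 -7 -13 -3 -8 -12 1 5 7 6
done. lo=8 hi=8; arr=2 -4 -7 -13 -3 -8 -12 1 5 7 6

(8, 8)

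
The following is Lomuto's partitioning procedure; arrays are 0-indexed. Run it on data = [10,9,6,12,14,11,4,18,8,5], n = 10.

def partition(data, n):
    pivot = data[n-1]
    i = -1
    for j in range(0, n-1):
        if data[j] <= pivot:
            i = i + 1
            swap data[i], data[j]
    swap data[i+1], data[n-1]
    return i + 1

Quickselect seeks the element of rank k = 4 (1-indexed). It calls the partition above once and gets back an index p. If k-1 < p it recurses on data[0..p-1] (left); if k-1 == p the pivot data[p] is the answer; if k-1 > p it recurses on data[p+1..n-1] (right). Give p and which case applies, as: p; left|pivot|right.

pivot=5, i=-1
j=0: 10>5, skip
j=1: 9>5, skip
j=2: 6>5, skip
j=3: 12>5, skip
j=4: 14>5, skip
j=5: 11>5, skip
j=6: 4≤5, i=0, swap(0,6) ⇒ [4,9,6,12,14,11,10,18,8,5]
j=7: 18>5, skip
j=8: 8>5, skip
swap(1,9) ⇒ [4,5,6,12,14,11,10,18,8,9]; return 1
p = 1; k-1 = 3 > 1 ⇒ right

1; right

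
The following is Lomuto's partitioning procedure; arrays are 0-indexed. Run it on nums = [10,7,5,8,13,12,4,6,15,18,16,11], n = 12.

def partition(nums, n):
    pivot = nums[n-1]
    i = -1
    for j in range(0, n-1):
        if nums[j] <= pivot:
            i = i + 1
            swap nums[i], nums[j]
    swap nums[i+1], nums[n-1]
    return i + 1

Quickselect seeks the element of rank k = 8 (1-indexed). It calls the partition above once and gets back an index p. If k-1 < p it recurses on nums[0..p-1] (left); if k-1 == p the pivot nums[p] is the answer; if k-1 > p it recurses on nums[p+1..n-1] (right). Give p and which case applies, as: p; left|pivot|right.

6; right

pivot = nums[11] = 11; i = -1
j=0: nums[0]=10 ≤ 11 → i=0, swap nums[0],nums[0] (no change) → [10,7,5,8,13,12,4,6,15,18,16,11]
j=1: nums[1]=7 ≤ 11 → i=1, swap nums[1],nums[1] (no change) → [10,7,5,8,13,12,4,6,15,18,16,11]
j=2: nums[2]=5 ≤ 11 → i=2, swap nums[2],nums[2] (no change) → [10,7,5,8,13,12,4,6,15,18,16,11]
j=3: nums[3]=8 ≤ 11 → i=3, swap nums[3],nums[3] (no change) → [10,7,5,8,13,12,4,6,15,18,16,11]
j=4: nums[4]=13 > 11 → no swap
j=5: nums[5]=12 > 11 → no swap
j=6: nums[6]=4 ≤ 11 → i=4, swap nums[4],nums[6] → [10,7,5,8,4,12,13,6,15,18,16,11]
j=7: nums[7]=6 ≤ 11 → i=5, swap nums[5],nums[7] → [10,7,5,8,4,6,13,12,15,18,16,11]
j=8: nums[8]=15 > 11 → no swap
j=9: nums[9]=18 > 11 → no swap
j=10: nums[10]=16 > 11 → no swap
final swap nums[6],nums[11] → [10,7,5,8,4,6,11,12,15,18,16,13]; return 6
p = 6; k-1 = 7 > 6 ⇒ right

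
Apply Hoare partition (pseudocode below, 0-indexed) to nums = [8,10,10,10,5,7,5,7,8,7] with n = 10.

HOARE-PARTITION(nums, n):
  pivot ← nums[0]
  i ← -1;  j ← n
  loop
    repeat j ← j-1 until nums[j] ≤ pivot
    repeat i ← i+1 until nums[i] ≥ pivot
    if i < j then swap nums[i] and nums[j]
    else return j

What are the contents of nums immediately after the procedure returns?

[7,8,7,5,5,7,10,10,10,8]

pivot=8
j stops at 9 (7), i stops at 0 (8); swap ⇒ [7,10,10,10,5,7,5,7,8,8]
j stops at 8 (8), i stops at 1 (10); swap ⇒ [7,8,10,10,5,7,5,7,10,8]
j stops at 7 (7), i stops at 2 (10); swap ⇒ [7,8,7,10,5,7,5,10,10,8]
j stops at 6 (5), i stops at 3 (10); swap ⇒ [7,8,7,5,5,7,10,10,10,8]
j stops at 5, i stops at 6; i≥j ⇒ return 5. nums=[7,8,7,5,5,7,10,10,10,8]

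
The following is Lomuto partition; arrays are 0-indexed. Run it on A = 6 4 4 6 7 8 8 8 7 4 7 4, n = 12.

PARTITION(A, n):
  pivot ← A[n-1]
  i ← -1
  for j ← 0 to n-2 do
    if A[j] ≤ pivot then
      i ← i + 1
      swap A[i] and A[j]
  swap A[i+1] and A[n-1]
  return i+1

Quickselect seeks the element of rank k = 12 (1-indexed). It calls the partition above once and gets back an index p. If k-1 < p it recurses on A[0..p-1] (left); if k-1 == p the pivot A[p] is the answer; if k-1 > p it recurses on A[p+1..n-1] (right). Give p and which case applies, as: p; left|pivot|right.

pivot = A[11] = 4; i = -1
j=0: A[0]=6 > 4 → no swap
j=1: A[1]=4 ≤ 4 → i=0, swap A[0],A[1] → 4 6 4 6 7 8 8 8 7 4 7 4
j=2: A[2]=4 ≤ 4 → i=1, swap A[1],A[2] → 4 4 6 6 7 8 8 8 7 4 7 4
j=3: A[3]=6 > 4 → no swap
j=4: A[4]=7 > 4 → no swap
j=5: A[5]=8 > 4 → no swap
j=6: A[6]=8 > 4 → no swap
j=7: A[7]=8 > 4 → no swap
j=8: A[8]=7 > 4 → no swap
j=9: A[9]=4 ≤ 4 → i=2, swap A[2],A[9] → 4 4 4 6 7 8 8 8 7 6 7 4
j=10: A[10]=7 > 4 → no swap
final swap A[3],A[11] → 4 4 4 4 7 8 8 8 7 6 7 6; return 3
p = 3; k-1 = 11 > 3 ⇒ right

3; right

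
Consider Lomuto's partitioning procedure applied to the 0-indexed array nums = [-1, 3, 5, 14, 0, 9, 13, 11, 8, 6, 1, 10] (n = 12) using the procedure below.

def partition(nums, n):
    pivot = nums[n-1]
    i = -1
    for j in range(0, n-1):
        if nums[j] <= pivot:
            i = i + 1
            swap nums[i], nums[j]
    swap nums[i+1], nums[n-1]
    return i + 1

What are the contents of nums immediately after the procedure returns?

pivot = nums[11] = 10; i = -1
j=0: nums[0]=-1 ≤ 10 → i=0, swap nums[0],nums[0] (no change) → [-1, 3, 5, 14, 0, 9, 13, 11, 8, 6, 1, 10]
j=1: nums[1]=3 ≤ 10 → i=1, swap nums[1],nums[1] (no change) → [-1, 3, 5, 14, 0, 9, 13, 11, 8, 6, 1, 10]
j=2: nums[2]=5 ≤ 10 → i=2, swap nums[2],nums[2] (no change) → [-1, 3, 5, 14, 0, 9, 13, 11, 8, 6, 1, 10]
j=3: nums[3]=14 > 10 → no swap
j=4: nums[4]=0 ≤ 10 → i=3, swap nums[3],nums[4] → [-1, 3, 5, 0, 14, 9, 13, 11, 8, 6, 1, 10]
j=5: nums[5]=9 ≤ 10 → i=4, swap nums[4],nums[5] → [-1, 3, 5, 0, 9, 14, 13, 11, 8, 6, 1, 10]
j=6: nums[6]=13 > 10 → no swap
j=7: nums[7]=11 > 10 → no swap
j=8: nums[8]=8 ≤ 10 → i=5, swap nums[5],nums[8] → [-1, 3, 5, 0, 9, 8, 13, 11, 14, 6, 1, 10]
j=9: nums[9]=6 ≤ 10 → i=6, swap nums[6],nums[9] → [-1, 3, 5, 0, 9, 8, 6, 11, 14, 13, 1, 10]
j=10: nums[10]=1 ≤ 10 → i=7, swap nums[7],nums[10] → [-1, 3, 5, 0, 9, 8, 6, 1, 14, 13, 11, 10]
final swap nums[8],nums[11] → [-1, 3, 5, 0, 9, 8, 6, 1, 10, 13, 11, 14]; return 8

[-1, 3, 5, 0, 9, 8, 6, 1, 10, 13, 11, 14]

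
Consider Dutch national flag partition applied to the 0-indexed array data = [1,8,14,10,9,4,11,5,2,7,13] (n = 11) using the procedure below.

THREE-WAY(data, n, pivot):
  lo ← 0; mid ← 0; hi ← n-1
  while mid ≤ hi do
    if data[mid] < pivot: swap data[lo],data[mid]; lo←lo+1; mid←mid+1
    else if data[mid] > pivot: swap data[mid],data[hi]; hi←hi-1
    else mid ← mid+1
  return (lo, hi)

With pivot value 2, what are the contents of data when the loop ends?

pivot = 2; lo=0, mid=0, hi=10
data[mid]=1<2: swap data[0],data[0]; lo=1,mid=1 → [1,8,14,10,9,4,11,5,2,7,13]
data[mid]=8>2: swap data[1],data[10]; hi=9 → [1,13,14,10,9,4,11,5,2,7,8]
data[mid]=13>2: swap data[1],data[9]; hi=8 → [1,7,14,10,9,4,11,5,2,13,8]
data[mid]=7>2: swap data[1],data[8]; hi=7 → [1,2,14,10,9,4,11,5,7,13,8]
data[mid]=2=2: mid=2
data[mid]=14>2: swap data[2],data[7]; hi=6 → [1,2,5,10,9,4,11,14,7,13,8]
data[mid]=5>2: swap data[2],data[6]; hi=5 → [1,2,11,10,9,4,5,14,7,13,8]
data[mid]=11>2: swap data[2],data[5]; hi=4 → [1,2,4,10,9,11,5,14,7,13,8]
data[mid]=4>2: swap data[2],data[4]; hi=3 → [1,2,9,10,4,11,5,14,7,13,8]
data[mid]=9>2: swap data[2],data[3]; hi=2 → [1,2,10,9,4,11,5,14,7,13,8]
data[mid]=10>2: swap data[2],data[2]; hi=1 → [1,2,10,9,4,11,5,14,7,13,8]
end: lo=1, hi=1; data = [1,2,10,9,4,11,5,14,7,13,8]

[1,2,10,9,4,11,5,14,7,13,8]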